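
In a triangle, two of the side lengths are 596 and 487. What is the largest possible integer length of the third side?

1082

The third side must be less than 596 + 487 = 1083.
The largest integer below 1083 is 1082.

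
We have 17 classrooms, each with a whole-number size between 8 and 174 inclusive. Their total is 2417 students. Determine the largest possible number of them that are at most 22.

Each value at 22 or below falls at least 174 − 22 = 152 short of the ceiling 174.
The ceiling total is 17 × 174 = 2958, and we need 2417, so at most ⌊(2958 − 2417)/152⌋ = 3 can be that low.
k = 3 is achieved by 3 values at 22 and 14 at 174, total 2502; lower one of the 174's by 85 (still > 22) to reach 2417.

3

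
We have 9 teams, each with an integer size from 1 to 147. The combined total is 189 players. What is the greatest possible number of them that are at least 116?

1

With k values at 116 or above and the rest at least 1, the sum is at least 9 + 115k.
Since the sum is 189, we need 115k ≤ 180, i.e. k ≤ 1.
k = 1 is achieved by 1 value at 116 and 8 at 1, total 124; add 65 to one value (staying below 116) to reach 189.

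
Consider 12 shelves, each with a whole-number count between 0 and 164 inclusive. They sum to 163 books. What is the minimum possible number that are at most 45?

9

Each value above 45 is at least 46, contributing at least 46 − 0 = 46 above the floor 0.
The sum exceeds the floor total 0 by 163, so at most ⌊163/46⌋ = 3 exceed 45, and at least 9 are ≤ 45.
Exactly 9 works: 9 values at 0 and 3 at 46 total 138; raise one of the low values by 25 (still ≤ 45) to hit 163.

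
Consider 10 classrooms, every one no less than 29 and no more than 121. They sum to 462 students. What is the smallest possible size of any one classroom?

Minimizing one value means maximizing the remaining 9.
The other 9 can take up 9 × 121 = 1089 ≥ 462 − 29, so one classroom can sit at its floor of 29.
Achievable: one at 29 and the other 9 totalling 433, which fits since 9 × 29 ≤ 433 ≤ 9 × 121.

29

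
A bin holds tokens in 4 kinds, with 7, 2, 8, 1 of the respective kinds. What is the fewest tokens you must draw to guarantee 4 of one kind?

10

In the worst case you take as many as possible of each kind without reaching 4: 3 + 2 + 3 + 1 = 9.
The next one must give 4 of some kind, so 9 + 1 = 10.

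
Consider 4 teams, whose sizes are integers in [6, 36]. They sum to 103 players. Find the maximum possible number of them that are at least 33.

If k of the values are ≥ 33, the total is ≥ 33k + 6(4 − k).
Setting 33k + 6(4 − k) ≤ 103 gives 27k ≤ 79, so k ≤ 2.
k = 2 is achieved by 2 values at 33 and 2 at 6, total 78; add 25 to one value (staying below 33) to reach 103.

2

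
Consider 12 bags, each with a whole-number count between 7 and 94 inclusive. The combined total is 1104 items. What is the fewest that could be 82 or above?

11

Suppose at most 12 − j of them reach 82; then j values are ≤ 81 and the rest ≤ 94.
The total is then ≤ 81·j + 94·(12 − j) = 1128 − 13j. For this to be ≥ 1104 we need j ≤ 1, so at least 12 − 1 = 11 must reach 82.
Exactly 11 works: 11 values at 94 and 1 at 81 total 1115; lower one of the high values by 11 (still ≥ 82) to hit 1104.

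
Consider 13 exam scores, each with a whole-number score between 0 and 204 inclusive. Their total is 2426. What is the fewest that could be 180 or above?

4

If only k of them are at least 180, the other 13 − k are at most 179, so the total is at most k·204 + (13 − k)·179.
This must reach 2426, so k·204 + (13 − k)·179 ≥ 2426, giving k ≥ 4.
Exactly 4 works: 4 values at 204 and 9 at 179 total 2427; lower one of the high values by 1 (still ≥ 180) to hit 2426.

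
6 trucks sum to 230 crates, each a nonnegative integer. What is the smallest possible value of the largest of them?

The 6 values sum to 230, so their maximum is at least ⌈230/6⌉ = 39.
Achievable: 2 of them at 39 and 4 at 38 total 230.

39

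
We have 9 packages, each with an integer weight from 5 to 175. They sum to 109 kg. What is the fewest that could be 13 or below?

2

Let j be the number exceeding 13. Then the total is ≥ 14·j + 5·(9 − j) = 45 + 9j.
So 9j ≤ 64 and j ≤ 7; hence at least 9 − 7 = 2 are ≤ 13.
Exactly 2 works: 2 values at 5 and 7 at 14 total 108; raise one of the low values by 1 (still ≤ 13) to hit 109.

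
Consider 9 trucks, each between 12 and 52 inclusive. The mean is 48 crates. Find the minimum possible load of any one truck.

Minimizing one value means maximizing the remaining 8.
The total is 9 × 48 = 432.
The other 8 contribute at most 8 × 52 = 416, leaving at least 432 − 416 = 16.
Since 16 ≥ 12, this is achievable: one at 16 and 8 at 52.

16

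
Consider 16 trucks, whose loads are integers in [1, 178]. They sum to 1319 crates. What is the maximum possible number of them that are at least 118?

Suppose k of them are at least 118. Those contribute at least 118 each and the other 16 − k at least 1 each.
So the total is at least 118k + 1(16 − k) = 16 + 117k. This must be ≤ 1319, giving k ≤ 11.
k = 11 is achieved by 11 values at 118 and 5 at 1, total 1303; add 16 to one value (staying below 118) to reach 1319.

11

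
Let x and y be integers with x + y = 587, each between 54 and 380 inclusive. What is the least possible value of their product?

78660

For a fixed sum, xy is smallest when x and y are as far apart as possible.
The extreme feasible split is x = 207, y = 380, giving xy = 78660.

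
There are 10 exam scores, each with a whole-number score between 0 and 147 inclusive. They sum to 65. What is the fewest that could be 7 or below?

If only k of them are at most 7, the other 10 − k are at least 8, so the total is at least (10 − k)·8 + k·0.
This is ≤ 65, so (10 − k)·8 + 0k ≤ 65, which gives k ≥ 2.
Exactly 2 works: 2 values at 0 and 8 at 8 total 64; raise one of the low values by 1 (still ≤ 7) to hit 65.

2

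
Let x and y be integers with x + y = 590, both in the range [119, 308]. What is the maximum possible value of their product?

87025

xy = x(590 − x) is maximized when x is as near 590/2 as the bounds allow.
Taking x = 295 and y = 295 (both in [119, 308]) gives xy = 87025.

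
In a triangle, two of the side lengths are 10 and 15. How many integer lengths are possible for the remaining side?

19

The triangle inequality gives |10 − 15| < c < 10 + 15, i.e. 5 < c < 25.
So c can be any integer from 6 to 24: 19 values.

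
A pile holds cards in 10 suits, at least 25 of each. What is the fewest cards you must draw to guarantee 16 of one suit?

151

You could draw 15 of every suit without reaching 16 of any — 150 in all.
One more forces 16 of some suit, so 150 + 1 = 151.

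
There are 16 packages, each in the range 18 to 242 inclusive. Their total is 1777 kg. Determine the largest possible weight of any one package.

242

Maximizing one value means minimizing the remaining 15.
The other 15 contribute at least 15 × 18 = 270, leaving at most 1777 − 270 = 1507.
But each package is capped at 242, so the maximum is 242.
Achievable: one at 242 and the other 15 totalling 1535, which fits since 15 × 18 ≤ 1535 ≤ 15 × 242.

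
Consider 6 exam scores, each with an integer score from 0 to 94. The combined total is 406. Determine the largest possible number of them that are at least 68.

5

With k values at 68 or above and the rest at least 0, the sum is at least 0 + 68k.
Since the sum is 406, we need 68k ≤ 406, i.e. k ≤ 5.
k = 5 is achieved by 5 values at 68 and 1 at 0, total 340; add 66 to one value (staying below 68) to reach 406.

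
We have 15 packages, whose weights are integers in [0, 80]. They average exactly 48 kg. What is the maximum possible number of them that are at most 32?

10

The total is 15 × 48 = 720.
Each value at 32 or below falls at least 80 − 32 = 48 short of the ceiling 80.
The ceiling total is 15 × 80 = 1200, and we need 720, so at most ⌊(1200 − 720)/48⌋ = 10 can be that low.
k = 10 is achieved by 10 values at 32 and 5 at 80, total 720.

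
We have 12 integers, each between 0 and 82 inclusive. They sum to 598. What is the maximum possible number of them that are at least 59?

If k of the values are ≥ 59, the total is ≥ 59k + 0(12 − k).
Setting 59k + 0(12 − k) ≤ 598 gives 59k ≤ 598, so k ≤ 10.
k = 10 is achieved by 10 values at 59 and 2 at 0, total 590; add 8 to one value (staying below 59) to reach 598.

10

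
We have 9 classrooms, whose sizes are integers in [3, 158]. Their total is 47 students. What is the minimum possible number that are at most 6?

Each value above 6 is at least 7, contributing at least 7 − 3 = 4 above the floor 3.
The sum exceeds the floor total 27 by 20, so at most ⌊20/4⌋ = 5 exceed 6, and at least 4 are ≤ 6.
Exactly 4 works: 4 values at 3 and 5 at 7 total 47.

4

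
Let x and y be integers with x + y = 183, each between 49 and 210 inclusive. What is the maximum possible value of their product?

xy = x(183 − x) is maximized when x is as near 183/2 as the bounds allow.
Taking x = 91 and y = 92 (both in [49, 210]) gives xy = 8372.

8372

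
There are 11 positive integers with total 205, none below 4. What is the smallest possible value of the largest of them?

19

The 11 values sum to 205, so their maximum is at least ⌈205/11⌉ = 19.
Equality holds with 7 values of 19 and 4 values of 18.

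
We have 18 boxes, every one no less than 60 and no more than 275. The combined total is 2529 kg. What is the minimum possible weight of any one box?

To make one box as small as possible, make the other 17 as large as possible.
The other 17 can take up 17 × 275 = 4675 ≥ 2529 − 60, so one box can sit at its floor of 60.
Achievable: one at 60 and the other 17 totalling 2469, which fits since 17 × 60 ≤ 2469 ≤ 17 × 275.

60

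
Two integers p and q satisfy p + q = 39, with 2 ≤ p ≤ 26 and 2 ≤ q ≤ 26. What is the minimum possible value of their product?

Since p + q is fixed, pushing one of them to its bound minimizes the product.
The extreme feasible split is p = 13, q = 26, giving pq = 338.

338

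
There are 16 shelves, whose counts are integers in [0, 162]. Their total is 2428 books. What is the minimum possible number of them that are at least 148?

Each value short of 148 is at most 147, costing at least 162 − 147 = 15 against the maximum total of 2592.
We can afford to lose at most 2592 − 2428 = 164, so at most ⌊164/15⌋ = 10 fall short, and at least 6 are ≥ 148.
Exactly 6 works: 6 values at 162 and 10 at 147 total 2442; lower one of the high values by 14 (still ≥ 148) to hit 2428.

6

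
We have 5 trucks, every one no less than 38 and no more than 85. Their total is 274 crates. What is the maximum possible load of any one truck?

Maximizing one value means minimizing the remaining 4.
The other 4 contribute at least 4 × 38 = 152, leaving at most 274 − 152 = 122.
But each truck is capped at 85, so the maximum is 85.
Achievable: one at 85 and the other 4 totalling 189, which fits since 4 × 38 ≤ 189 ≤ 4 × 85.

85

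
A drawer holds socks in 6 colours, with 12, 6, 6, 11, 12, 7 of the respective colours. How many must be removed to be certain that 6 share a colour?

31

In the worst case you take as many as possible of each colour without reaching 6: 5 + 5 + 5 + 5 + 5 + 5 = 30.
The next one must give 6 of some colour, so 30 + 1 = 31.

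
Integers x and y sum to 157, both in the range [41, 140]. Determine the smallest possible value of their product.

4756

xy = x(157 − x) is concave in x, so over [41, 116] it is minimized at an endpoint.
The extreme feasible split is x = 41, y = 116, giving xy = 4756.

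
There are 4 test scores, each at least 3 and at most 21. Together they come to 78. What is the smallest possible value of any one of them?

Minimizing one value means maximizing the remaining 3.
The other 3 contribute at most 3 × 21 = 63, leaving at least 78 − 63 = 15.
Since 15 ≥ 3, this is achievable: one at 15 and 3 at 21.

15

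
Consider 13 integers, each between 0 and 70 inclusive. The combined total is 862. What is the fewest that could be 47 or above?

Each value short of 47 is at most 46, costing at least 70 − 46 = 24 against the maximum total of 910.
We can afford to lose at most 910 − 862 = 48, so at most ⌊48/24⌋ = 2 fall short, and at least 11 are ≥ 47.
Exactly 11 works: 11 values at 70 and 2 at 46 total 862.

11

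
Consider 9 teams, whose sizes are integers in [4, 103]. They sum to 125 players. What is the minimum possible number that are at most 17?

Let j be the number exceeding 17. Then the total is ≥ 18·j + 4·(9 − j) = 36 + 14j.
So 14j ≤ 89 and j ≤ 6; hence at least 9 − 6 = 3 are ≤ 17.
Exactly 3 works: 3 values at 4 and 6 at 18 total 120; raise one of the low values by 5 (still ≤ 17) to hit 125.

3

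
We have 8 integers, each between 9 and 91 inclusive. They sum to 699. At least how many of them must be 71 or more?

7

Each value short of 71 is at most 70, costing at least 91 − 70 = 21 against the maximum total of 728.
We can afford to lose at most 728 − 699 = 29, so at most ⌊29/21⌋ = 1 fall short, and at least 7 are ≥ 71.
Exactly 7 works: 7 values at 91 and 1 at 70 total 707; lower one of the high values by 8 (still ≥ 71) to hit 699.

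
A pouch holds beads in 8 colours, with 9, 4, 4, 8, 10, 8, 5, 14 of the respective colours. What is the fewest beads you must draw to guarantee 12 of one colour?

60

In the worst case you take as many as possible of each colour without reaching 12: 9 + 4 + 4 + 8 + 10 + 8 + 5 + 11 = 59.
The next one must give 12 of some colour, so 59 + 1 = 60.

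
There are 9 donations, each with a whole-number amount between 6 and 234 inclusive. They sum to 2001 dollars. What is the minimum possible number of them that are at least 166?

8

Suppose at most 9 − j of them reach 166; then j values are ≤ 165 and the rest ≤ 234.
The total is then ≤ 165·j + 234·(9 − j) = 2106 − 69j. For this to be ≥ 2001 we need j ≤ 1, so at least 9 − 1 = 8 must reach 166.
Exactly 8 works: 8 values at 234 and 1 at 165 total 2037; lower one of the high values by 36 (still ≥ 166) to hit 2001.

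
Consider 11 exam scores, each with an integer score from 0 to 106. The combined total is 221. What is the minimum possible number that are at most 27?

Each value above 27 is at least 28, contributing at least 28 − 0 = 28 above the floor 0.
The sum exceeds the floor total 0 by 221, so at most ⌊221/28⌋ = 7 exceed 27, and at least 4 are ≤ 27.
Exactly 4 works: 4 values at 0 and 7 at 28 total 196; raise one of the low values by 25 (still ≤ 27) to hit 221.

4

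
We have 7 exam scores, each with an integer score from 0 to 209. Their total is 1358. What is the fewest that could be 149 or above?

If only k of them are at least 149, the other 7 − k are at most 148, so the total is at most k·209 + (7 − k)·148.
This must reach 1358, so k·209 + (7 − k)·148 ≥ 1358, giving k ≥ 6.
Exactly 6 works: 6 values at 209 and 1 at 148 total 1402; lower one of the high values by 44 (still ≥ 149) to hit 1358.

6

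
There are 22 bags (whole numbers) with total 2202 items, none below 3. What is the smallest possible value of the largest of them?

101

The average is 2202/22 > 100, so not all 22 can be 100 or less; the largest is ≥ 101.
Taking 20 copies of 100 and 2 copies of 101 gives exactly 2202, so 101 is attained.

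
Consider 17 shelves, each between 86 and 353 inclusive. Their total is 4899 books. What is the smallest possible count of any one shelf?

86

To make one shelf as small as possible, make the other 16 as large as possible.
The other 16 can take up 16 × 353 = 5648 ≥ 4899 − 86, so one shelf can sit at its floor of 86.
Achievable: one at 86 and the other 16 totalling 4813, which fits since 16 × 86 ≤ 4813 ≤ 16 × 353.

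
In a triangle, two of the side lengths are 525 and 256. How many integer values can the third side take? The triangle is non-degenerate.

511

The triangle inequality gives |525 − 256| < c < 525 + 256, i.e. 269 < c < 781.
So c can be any integer from 270 to 780: 511 values.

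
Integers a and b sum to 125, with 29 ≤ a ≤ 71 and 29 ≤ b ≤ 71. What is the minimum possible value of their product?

3834

Since a + b is fixed, pushing one of them to its bound minimizes the product.
At the endpoint a = 54, b = 125 − 54 = 71, so ab = 54 × 71 = 3834.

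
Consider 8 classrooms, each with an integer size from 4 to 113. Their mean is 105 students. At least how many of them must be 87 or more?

The total is 8 × 105 = 840.
If only k of them are at least 87, the other 8 − k are at most 86, so the total is at most k·113 + (8 − k)·86.
This must reach 840, so k·113 + (8 − k)·86 ≥ 840, giving k ≥ 6.
Exactly 6 works: 6 values at 113 and 2 at 86 total 850; lower one of the high values by 10 (still ≥ 87) to hit 840.

6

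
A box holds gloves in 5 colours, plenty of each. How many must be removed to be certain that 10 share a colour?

46

In the worst case you draw 9 of each of the 5 colours: 5 × 9 = 45.
One more forces 10 of some colour, so 45 + 1 = 46.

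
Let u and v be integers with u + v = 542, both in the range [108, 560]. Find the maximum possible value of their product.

73441

With u + v fixed, uv peaks when the two are closest together.
Taking u = 271 and v = 271 (both in [108, 560]) gives uv = 73441.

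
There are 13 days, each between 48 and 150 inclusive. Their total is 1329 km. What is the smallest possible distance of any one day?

48

To make one day as small as possible, make the other 12 as large as possible.
The other 12 can take up 12 × 150 = 1800 ≥ 1329 − 48, so one day can sit at its floor of 48.
Achievable: one at 48 and the other 12 totalling 1281, which fits since 12 × 48 ≤ 1281 ≤ 12 × 150.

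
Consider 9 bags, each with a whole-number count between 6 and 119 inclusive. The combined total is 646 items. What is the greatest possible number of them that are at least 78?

8

If k of the values are ≥ 78, the total is ≥ 78k + 6(9 − k).
Setting 78k + 6(9 − k) ≤ 646 gives 72k ≤ 592, so k ≤ 8.
k = 8 is achieved by 8 values at 78 and 1 at 6, total 630; add 16 to one value (staying below 78) to reach 646.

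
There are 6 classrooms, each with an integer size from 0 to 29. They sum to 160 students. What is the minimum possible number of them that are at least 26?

3

Each value short of 26 is at most 25, costing at least 29 − 25 = 4 against the maximum total of 174.
We can afford to lose at most 174 − 160 = 14, so at most ⌊14/4⌋ = 3 fall short, and at least 3 are ≥ 26.
Exactly 3 works: 3 values at 29 and 3 at 25 total 162; lower one of the high values by 2 (still ≥ 26) to hit 160.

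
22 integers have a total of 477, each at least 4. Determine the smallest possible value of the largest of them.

Some value must be at least ⌈477/22⌉ = 22, since 22 × 21 = 462 < 477.
Taking 7 copies of 21 and 15 copies of 22 gives exactly 477, so 22 is attained.

22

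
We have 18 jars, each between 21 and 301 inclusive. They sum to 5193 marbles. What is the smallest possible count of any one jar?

76

Minimizing one value means maximizing the remaining 17.
The other 17 contribute at most 17 × 301 = 5117, leaving at least 5193 − 5117 = 76.
Since 76 ≥ 21, this is achievable: one at 76 and 17 at 301.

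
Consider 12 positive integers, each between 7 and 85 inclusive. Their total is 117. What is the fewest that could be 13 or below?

8

If only k of them are at most 13, the other 12 − k are at least 14, so the total is at least (12 − k)·14 + k·7.
This is ≤ 117, so (12 − k)·14 + 7k ≤ 117, which gives k ≥ 8.
Exactly 8 works: 8 values at 7 and 4 at 14 total 112; raise one of the low values by 5 (still ≤ 13) to hit 117.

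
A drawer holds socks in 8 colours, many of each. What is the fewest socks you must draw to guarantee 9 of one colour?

You could draw 8 of every colour without reaching 9 of any — 64 in all.
One more forces 9 of some colour, so 64 + 1 = 65.

65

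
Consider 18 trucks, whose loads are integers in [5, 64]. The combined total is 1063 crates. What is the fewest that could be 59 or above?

Suppose at most 18 − j of them reach 59; then j values are ≤ 58 and the rest ≤ 64.
The total is then ≤ 58·j + 64·(18 − j) = 1152 − 6j. For this to be ≥ 1063 we need j ≤ 14, so at least 18 − 14 = 4 must reach 59.
Exactly 4 works: 4 values at 64 and 14 at 58 total 1068; lower one of the high values by 5 (still ≥ 59) to hit 1063.

4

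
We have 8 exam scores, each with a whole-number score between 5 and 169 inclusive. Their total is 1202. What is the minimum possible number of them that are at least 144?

3

If only k of them are at least 144, the other 8 − k are at most 143, so the total is at most k·169 + (8 − k)·143.
This must reach 1202, so k·169 + (8 − k)·143 ≥ 1202, giving k ≥ 3.
Exactly 3 works: 3 values at 169 and 5 at 143 total 1222; lower one of the high values by 20 (still ≥ 144) to hit 1202.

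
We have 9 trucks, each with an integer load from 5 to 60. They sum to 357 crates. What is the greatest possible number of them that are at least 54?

With k values at 54 or above and the rest at least 5, the sum is at least 45 + 49k.
Since the sum is 357, we need 49k ≤ 312, i.e. k ≤ 6.
k = 6 is achieved by 6 values at 54 and 3 at 5, total 339; add 18 to one value (staying below 54) to reach 357.

6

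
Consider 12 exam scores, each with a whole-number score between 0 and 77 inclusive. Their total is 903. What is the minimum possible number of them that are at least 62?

Each value short of 62 is at most 61, costing at least 77 − 61 = 16 against the maximum total of 924.
We can afford to lose at most 924 − 903 = 21, so at most ⌊21/16⌋ = 1 fall short, and at least 11 are ≥ 62.
Exactly 11 works: 11 values at 77 and 1 at 61 total 908; lower one of the high values by 5 (still ≥ 62) to hit 903.

11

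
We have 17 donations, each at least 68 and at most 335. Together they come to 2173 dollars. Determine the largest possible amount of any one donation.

To make one donation as large as possible, make the other 16 as small as possible.
The other 16 contribute at least 16 × 68 = 1088, leaving at most 2173 − 1088 = 1085.
But each donation is capped at 335, so the maximum is 335.
Achievable: one at 335 and the other 16 totalling 1838, which fits since 16 × 68 ≤ 1838 ≤ 16 × 335.

335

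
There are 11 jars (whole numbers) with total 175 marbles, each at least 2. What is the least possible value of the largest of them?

16

The 11 values sum to 175, so their maximum is at least ⌈175/11⌉ = 16.
Equality holds with 10 values of 16 and 1 value of 15.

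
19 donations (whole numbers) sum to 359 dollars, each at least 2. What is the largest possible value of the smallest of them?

The average is 359/19 < 19, so some value is ≤ 18.
Equality holds with 2 values of 18 and 17 values of 19.

18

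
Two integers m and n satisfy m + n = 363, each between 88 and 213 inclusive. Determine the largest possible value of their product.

For a fixed sum, the product mn is largest when m and n are as close as possible.
Taking m = 181 and n = 182 (both in [88, 213]) gives mn = 32942.

32942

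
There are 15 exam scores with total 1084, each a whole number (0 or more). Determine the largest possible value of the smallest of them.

72

The average is 1084/15 < 73, so some value is ≤ 72.
Achievable: 11 of them at 72 and 4 at 73 total 1084.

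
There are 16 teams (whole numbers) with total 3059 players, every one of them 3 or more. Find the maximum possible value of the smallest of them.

If every one of the 16 were at least 192, the total would be at least 16 × 192 = 3072 > 3059.
Achievable: 13 of them at 191 and 3 at 192 total 3059.

191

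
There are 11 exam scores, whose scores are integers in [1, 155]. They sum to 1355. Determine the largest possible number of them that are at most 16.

2

Each value at 16 or below falls at least 155 − 16 = 139 short of the ceiling 155.
The ceiling total is 11 × 155 = 1705, and we need 1355, so at most ⌊(1705 − 1355)/139⌋ = 2 can be that low.
k = 2 is achieved by 2 values at 16 and 9 at 155, total 1427; lower one of the 155's by 72 (still > 16) to reach 1355.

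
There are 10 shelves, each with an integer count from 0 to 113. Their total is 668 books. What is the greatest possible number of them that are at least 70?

9

Suppose k of them are at least 70. Those contribute at least 70 each and the other 10 − k at least 0 each.
So the total is at least 70k + 0(10 − k) = 0 + 70k. This must be ≤ 668, giving k ≤ 9.
k = 9 is achieved by 9 values at 70 and 1 at 0, total 630; add 38 to one value (staying below 70) to reach 668.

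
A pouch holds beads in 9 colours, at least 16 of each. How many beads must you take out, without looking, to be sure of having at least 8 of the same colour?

In the worst case you draw 7 of each of the 9 colours: 9 × 7 = 63.
One more forces 8 of some colour, so 63 + 1 = 64.

64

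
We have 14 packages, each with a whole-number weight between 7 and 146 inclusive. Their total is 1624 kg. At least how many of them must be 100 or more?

6

Each value short of 100 is at most 99, costing at least 146 − 99 = 47 against the maximum total of 2044.
We can afford to lose at most 2044 − 1624 = 420, so at most ⌊420/47⌋ = 8 fall short, and at least 6 are ≥ 100.
Exactly 6 works: 6 values at 146 and 8 at 99 total 1668; lower one of the high values by 44 (still ≥ 100) to hit 1624.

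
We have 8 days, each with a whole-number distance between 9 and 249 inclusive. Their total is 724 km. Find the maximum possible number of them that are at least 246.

Suppose k of them are at least 246. Those contribute at least 246 each and the other 8 − k at least 9 each.
So the total is at least 246k + 9(8 − k) = 72 + 237k. This must be ≤ 724, giving k ≤ 2.
k = 2 is achieved by 2 values at 246 and 6 at 9, total 546; add 178 to one value (staying below 246) to reach 724.

2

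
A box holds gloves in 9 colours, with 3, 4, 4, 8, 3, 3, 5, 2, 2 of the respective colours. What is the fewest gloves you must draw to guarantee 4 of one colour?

26

In the worst case you take as many as possible of each colour without reaching 4: 3 + 3 + 3 + 3 + 3 + 3 + 3 + 2 + 2 = 25.
The next one must give 4 of some colour, so 25 + 1 = 26.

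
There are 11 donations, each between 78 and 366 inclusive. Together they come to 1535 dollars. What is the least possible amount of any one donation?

Minimizing one value means maximizing the remaining 10.
The other 10 can take up 10 × 366 = 3660 ≥ 1535 − 78, so one donation can sit at its floor of 78.
Achievable: one at 78 and the other 10 totalling 1457, which fits since 10 × 78 ≤ 1457 ≤ 10 × 366.

78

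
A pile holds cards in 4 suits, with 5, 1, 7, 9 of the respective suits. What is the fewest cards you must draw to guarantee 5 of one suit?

14

In the worst case you take as many as possible of each suit without reaching 5: 4 + 1 + 4 + 4 = 13.
The next one must give 5 of some suit, so 13 + 1 = 14.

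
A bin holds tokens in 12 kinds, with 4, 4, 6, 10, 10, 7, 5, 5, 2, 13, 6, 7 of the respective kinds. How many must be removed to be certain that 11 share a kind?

In the worst case you take as many as possible of each kind without reaching 11: 4 + 4 + 6 + 10 + 10 + 7 + 5 + 5 + 2 + 10 + 6 + 7 = 76.
The next one must give 11 of some kind, so 76 + 1 = 77.

77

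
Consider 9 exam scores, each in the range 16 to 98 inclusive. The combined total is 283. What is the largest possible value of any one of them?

98

Maximizing one value means minimizing the remaining 8.
The other 8 contribute at least 8 × 16 = 128, leaving at most 283 − 128 = 155.
But each score is capped at 98, so the maximum is 98.
Achievable: one at 98 and the other 8 totalling 185, which fits since 8 × 16 ≤ 185 ≤ 8 × 98.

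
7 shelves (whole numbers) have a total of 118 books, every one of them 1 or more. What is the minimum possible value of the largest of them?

17

The 7 values sum to 118, so their maximum is at least ⌈118/7⌉ = 17.
Equality holds with 6 values of 17 and 1 value of 16.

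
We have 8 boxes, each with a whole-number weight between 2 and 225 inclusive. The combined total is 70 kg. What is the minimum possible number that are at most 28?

Let j be the number exceeding 28. Then the total is ≥ 29·j + 2·(8 − j) = 16 + 27j.
So 27j ≤ 54 and j ≤ 2; hence at least 8 − 2 = 6 are ≤ 28.
Exactly 6 works: 6 values at 2 and 2 at 29 total 70.

6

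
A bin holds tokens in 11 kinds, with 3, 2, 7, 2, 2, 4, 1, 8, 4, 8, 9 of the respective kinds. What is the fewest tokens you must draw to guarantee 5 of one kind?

35

In the worst case you take as many as possible of each kind without reaching 5: 3 + 2 + 4 + 2 + 2 + 4 + 1 + 4 + 4 + 4 + 4 = 34.
The next one must give 5 of some kind, so 34 + 1 = 35.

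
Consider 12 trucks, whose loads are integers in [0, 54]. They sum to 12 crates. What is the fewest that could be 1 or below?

If only k of them are at most 1, the other 12 − k are at least 2, so the total is at least (12 − k)·2 + k·0.
This is ≤ 12, so (12 − k)·2 + 0k ≤ 12, which gives k ≥ 6.
Exactly 6 works: 6 values at 0 and 6 at 2 total 12.

6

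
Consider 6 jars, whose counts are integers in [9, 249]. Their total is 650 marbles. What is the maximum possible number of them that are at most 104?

Suppose k of them are at most 104. Those contribute at most 104 each and the rest at most 249 each.
So the total is at most 104k + 249(6 − k) = 1494 − 145k. This must still be ≥ 650, so k ≤ 5.
k = 5 is achieved by 5 values at 104 and 1 at 249, total 769; lower one of the 249's by 119 (still > 104) to reach 650.

5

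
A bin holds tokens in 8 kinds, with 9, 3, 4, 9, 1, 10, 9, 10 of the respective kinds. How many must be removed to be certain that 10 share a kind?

In the worst case you take as many as possible of each kind without reaching 10: 9 + 3 + 4 + 9 + 1 + 9 + 9 + 9 = 53.
The next one must give 10 of some kind, so 53 + 1 = 54.

54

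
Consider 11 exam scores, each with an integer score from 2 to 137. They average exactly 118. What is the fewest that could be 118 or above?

The total is 11 × 118 = 1298.
Suppose at most 11 − j of them reach 118; then j values are ≤ 117 and the rest ≤ 137.
The total is then ≤ 117·j + 137·(11 − j) = 1507 − 20j. For this to be ≥ 1298 we need j ≤ 10, so at least 11 − 10 = 1 must reach 118.
Exactly 1 works: 1 value at 137 and 10 at 117 total 1307; lower one of the high values by 9 (still ≥ 118) to hit 1298.

1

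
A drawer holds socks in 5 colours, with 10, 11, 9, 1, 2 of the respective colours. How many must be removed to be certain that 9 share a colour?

28

In the worst case you take as many as possible of each colour without reaching 9: 8 + 8 + 8 + 1 + 2 = 27.
The next one must give 9 of some colour, so 27 + 1 = 28.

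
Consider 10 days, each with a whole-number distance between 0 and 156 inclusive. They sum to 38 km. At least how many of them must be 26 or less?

If only k of them are at most 26, the other 10 − k are at least 27, so the total is at least (10 − k)·27 + k·0.
This is ≤ 38, so (10 − k)·27 + 0k ≤ 38, which gives k ≥ 9.
Exactly 9 works: 9 values at 0 and 1 at 27 total 27; raise one of the low values by 11 (still ≤ 26) to hit 38.

9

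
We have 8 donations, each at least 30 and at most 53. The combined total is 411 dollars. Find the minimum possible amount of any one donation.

To make one donation as small as possible, make the other 7 as large as possible.
The other 7 contribute at most 7 × 53 = 371, leaving at least 411 − 371 = 40.
Since 40 ≥ 30, this is achievable: one at 40 and 7 at 53.

40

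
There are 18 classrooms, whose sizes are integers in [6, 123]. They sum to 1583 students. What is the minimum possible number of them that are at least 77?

5

Suppose at most 18 − j of them reach 77; then j values are ≤ 76 and the rest ≤ 123.
The total is then ≤ 76·j + 123·(18 − j) = 2214 − 47j. For this to be ≥ 1583 we need j ≤ 13, so at least 18 − 13 = 5 must reach 77.
Exactly 5 works: 5 values at 123 and 13 at 76 total 1603; lower one of the high values by 20 (still ≥ 77) to hit 1583.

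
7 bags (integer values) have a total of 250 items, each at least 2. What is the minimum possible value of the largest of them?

36

Some value must be at least ⌈250/7⌉ = 36, since 7 × 35 = 245 < 250.
Equality holds with 5 values of 36 and 2 values of 35.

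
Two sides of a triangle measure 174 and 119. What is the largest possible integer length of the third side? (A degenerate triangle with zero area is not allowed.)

292

The third side must be less than 174 + 119 = 293.
The largest integer below 293 is 292.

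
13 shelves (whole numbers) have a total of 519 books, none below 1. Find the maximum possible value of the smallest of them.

39

The 13 values sum to 519, so their minimum is at most ⌊519/13⌋ = 39.
Taking 1 copy of 39 and 12 copies of 40 gives exactly 519, so 39 is attained.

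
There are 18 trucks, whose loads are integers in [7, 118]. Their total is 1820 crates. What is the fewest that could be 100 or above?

2

Each value short of 100 is at most 99, costing at least 118 − 99 = 19 against the maximum total of 2124.
We can afford to lose at most 2124 − 1820 = 304, so at most ⌊304/19⌋ = 16 fall short, and at least 2 are ≥ 100.
Exactly 2 works: 2 values at 118 and 16 at 99 total 1820.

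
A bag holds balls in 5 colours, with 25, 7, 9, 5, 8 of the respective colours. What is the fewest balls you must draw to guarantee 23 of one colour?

In the worst case you take as many as possible of each colour without reaching 23: 22 + 7 + 9 + 5 + 8 = 51.
The next one must give 23 of some colour, so 51 + 1 = 52.

52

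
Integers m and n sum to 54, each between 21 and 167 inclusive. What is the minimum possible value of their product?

693

Since m + n is fixed, pushing one of them to its bound minimizes the product.
The extreme feasible split is m = 21, n = 33, giving mn = 693.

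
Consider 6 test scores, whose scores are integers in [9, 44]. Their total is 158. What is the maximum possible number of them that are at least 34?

With k values at 34 or above and the rest at least 9, the sum is at least 54 + 25k.
Since the sum is 158, we need 25k ≤ 104, i.e. k ≤ 4.
k = 4 is achieved by 4 values at 34 and 2 at 9, total 154; add 4 to one value (staying below 34) to reach 158.

4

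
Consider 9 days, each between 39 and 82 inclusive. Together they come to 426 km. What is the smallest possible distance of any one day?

39

To make one day as small as possible, make the other 8 as large as possible.
The other 8 can take up 8 × 82 = 656 ≥ 426 − 39, so one day can sit at its floor of 39.
Achievable: one at 39 and the other 8 totalling 387, which fits since 8 × 39 ≤ 387 ≤ 8 × 82.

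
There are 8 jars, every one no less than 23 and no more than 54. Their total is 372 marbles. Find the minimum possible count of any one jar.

To make one jar as small as possible, make the other 7 as large as possible.
The other 7 can take up 7 × 54 = 378 ≥ 372 − 23, so one jar can sit at its floor of 23.
Achievable: one at 23 and the other 7 totalling 349, which fits since 7 × 23 ≤ 349 ≤ 7 × 54.

23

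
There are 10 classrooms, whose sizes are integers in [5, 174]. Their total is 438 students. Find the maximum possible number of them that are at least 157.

Suppose k of them are at least 157. Those contribute at least 157 each and the other 10 − k at least 5 each.
So the total is at least 157k + 5(10 − k) = 50 + 152k. This must be ≤ 438, giving k ≤ 2.
k = 2 is achieved by 2 values at 157 and 8 at 5, total 354; add 84 to one value (staying below 157) to reach 438.

2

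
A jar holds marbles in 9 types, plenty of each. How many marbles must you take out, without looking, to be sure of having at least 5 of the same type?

37

You could draw 4 of every type without reaching 5 of any — 36 in all.
One more forces 5 of some type, so 36 + 1 = 37.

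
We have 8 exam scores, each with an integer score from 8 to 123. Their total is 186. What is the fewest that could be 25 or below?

If only k of them are at most 25, the other 8 − k are at least 26, so the total is at least (8 − k)·26 + k·8.
This is ≤ 186, so (8 − k)·26 + 8k ≤ 186, which gives k ≥ 2.
Exactly 2 works: 2 values at 8 and 6 at 26 total 172; raise one of the low values by 14 (still ≤ 25) to hit 186.

2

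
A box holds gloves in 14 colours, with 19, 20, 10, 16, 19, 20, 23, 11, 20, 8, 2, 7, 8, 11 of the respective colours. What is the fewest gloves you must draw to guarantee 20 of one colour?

188

In the worst case you take as many as possible of each colour without reaching 20: 19 + 19 + 10 + 16 + 19 + 19 + 19 + 11 + 19 + 8 + 2 + 7 + 8 + 11 = 187.
The next one must give 20 of some colour, so 187 + 1 = 188.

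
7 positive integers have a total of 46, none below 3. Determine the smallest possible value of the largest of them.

The 7 values sum to 46, so their maximum is at least ⌈46/7⌉ = 7.
Taking 3 copies of 6 and 4 copies of 7 gives exactly 46, so 7 is attained.

7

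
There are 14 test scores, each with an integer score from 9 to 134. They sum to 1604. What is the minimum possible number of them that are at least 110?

4

Each value short of 110 is at most 109, costing at least 134 − 109 = 25 against the maximum total of 1876.
We can afford to lose at most 1876 − 1604 = 272, so at most ⌊272/25⌋ = 10 fall short, and at least 4 are ≥ 110.
Exactly 4 works: 4 values at 134 and 10 at 109 total 1626; lower one of the high values by 22 (still ≥ 110) to hit 1604.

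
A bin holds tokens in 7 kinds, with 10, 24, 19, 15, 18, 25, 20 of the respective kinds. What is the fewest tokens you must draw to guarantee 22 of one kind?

125

In the worst case you take as many as possible of each kind without reaching 22: 10 + 21 + 19 + 15 + 18 + 21 + 20 = 124.
The next one must give 22 of some kind, so 124 + 1 = 125.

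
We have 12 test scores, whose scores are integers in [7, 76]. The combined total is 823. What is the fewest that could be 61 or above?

If only k of them are at least 61, the other 12 − k are at most 60, so the total is at most k·76 + (12 − k)·60.
This must reach 823, so k·76 + (12 − k)·60 ≥ 823, giving k ≥ 7.
Exactly 7 works: 7 values at 76 and 5 at 60 total 832; lower one of the high values by 9 (still ≥ 61) to hit 823.

7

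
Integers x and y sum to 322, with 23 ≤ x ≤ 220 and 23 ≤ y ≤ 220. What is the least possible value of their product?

22440

Since x + y is fixed, pushing one of them to its bound minimizes the product.
At the endpoint x = 102, y = 322 − 102 = 220, so xy = 102 × 220 = 22440.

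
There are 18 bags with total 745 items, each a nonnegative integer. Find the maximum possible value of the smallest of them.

The 18 values sum to 745, so their minimum is at most ⌊745/18⌋ = 41.
Equality holds with 11 values of 41 and 7 values of 42.

41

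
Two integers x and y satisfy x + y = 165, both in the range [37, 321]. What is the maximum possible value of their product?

With x + y fixed, xy peaks when the two are closest together.
Taking x = 82 and y = 83 (both in [37, 321]) gives xy = 6806.

6806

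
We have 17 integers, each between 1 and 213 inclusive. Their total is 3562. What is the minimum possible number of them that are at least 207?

Each value short of 207 is at most 206, costing at least 213 − 206 = 7 against the maximum total of 3621.
We can afford to lose at most 3621 − 3562 = 59, so at most ⌊59/7⌋ = 8 fall short, and at least 9 are ≥ 207.
Exactly 9 works: 9 values at 213 and 8 at 206 total 3565; lower one of the high values by 3 (still ≥ 207) to hit 3562.

9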